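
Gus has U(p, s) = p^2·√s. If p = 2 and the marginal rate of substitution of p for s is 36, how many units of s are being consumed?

MU_p = 2·p·√s and MU_s = 0.5·p^2·s^(-0.5).
MRS = MU_p/MU_s = (4)·s/p.
Substitute p = 2: MRS = s/0.5. Setting s/0.5 = 36 gives s = 36·0.5 = 18.

s = 18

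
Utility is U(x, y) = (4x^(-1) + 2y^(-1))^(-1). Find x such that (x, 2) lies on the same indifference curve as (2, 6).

U depends on (x, y) only through S = 4x^(-1) + 2y^(-1), so equal utility means equal S. At (2, 6): S = 7/3.
With y = 2: 2·2^(-1) = 1, so 4x^(-1) = 7/3 − 1 = 4/3, i.e. x^(-1) = 1/3.
Hence x = 1/(1/3) = 3.
Check: U(3, 2) = 0.4286.

x = 3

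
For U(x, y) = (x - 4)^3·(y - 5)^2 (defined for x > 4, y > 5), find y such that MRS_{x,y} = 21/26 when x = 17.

MU_x = 3·(x−4)^2·(y−5)^2, MU_y = 2·(x−4)^3·(y−5).
MRS = (3/2)·(y−5)/(x−4).
Substitute x = 17: MRS = (y − 5)/(26/3). Setting this equal to 21/26 gives y − 5 = (21/26)·(26/3) = 7, so y = 12.

y = 12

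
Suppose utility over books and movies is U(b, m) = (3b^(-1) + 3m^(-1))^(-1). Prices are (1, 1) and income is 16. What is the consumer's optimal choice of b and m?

b* = 8, m* = 8

For CES with ρ = -1, MRS = (m/b)^2.
Tangency: set MRS = p_b/p_m = 1/1 = 1.
So (m/b)^2 = 1; taking the square root, m/b = 1, i.e. m = b.
Substitute into the budget 1·b + 1·m = 16: 2·b = 16, so b* = 8 and m* = 8.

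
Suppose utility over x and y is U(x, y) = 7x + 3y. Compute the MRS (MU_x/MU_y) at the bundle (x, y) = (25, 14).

MRS = 7/3

MU_x = 7, MU_y = 3, so MRS = 7/3 at every bundle.
At (25, 14): MRS = 7/3.
That is, one extra unit of x is worth 7/3 units of y at the margin.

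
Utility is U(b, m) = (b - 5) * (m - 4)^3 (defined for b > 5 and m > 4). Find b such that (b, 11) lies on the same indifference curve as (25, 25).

b = 545

U(25, 25) = 185220.
Set U(b, 11) = 185220 and solve.
With m = 11: (11 − 4)^3 = 343, so (b − 5) = 185220/343 = 540.
So b = 5 + 540 = 545.
Check: U(545, 11) = 185220.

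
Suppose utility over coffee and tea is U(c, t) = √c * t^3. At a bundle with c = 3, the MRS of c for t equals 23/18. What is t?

MU_c = 0.5·c^(-0.5)·t^3 and MU_t = 3·√c·t^2.
MRS = MU_c/MU_t = (1/6)·t/c.
Substitute c = 3: MRS = t/18. Setting t/18 = 23/18 gives t = (23/18)·18 = 23.

t = 23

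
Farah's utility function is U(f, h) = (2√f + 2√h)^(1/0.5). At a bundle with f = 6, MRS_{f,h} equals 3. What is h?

h = 54

For CES with ρ = 0.5, MRS = √(h/f).
Setting √(h/6) = 3 gives h/6 = 9 and h = 54.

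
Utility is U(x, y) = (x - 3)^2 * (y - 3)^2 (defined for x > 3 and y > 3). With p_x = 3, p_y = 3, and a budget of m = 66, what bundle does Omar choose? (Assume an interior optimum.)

MU_x = 2·(x−3)·(y−3)^2, MU_y = 2·(x−3)^2·(y−3).
MRS = (y−3)/(x−3).
Tangency: set MRS = p_x/p_y = 3/3 = 1.
So (y − 3)/(x − 3) = 1, i.e. (y − 3) = (x − 3).
Rewrite the budget in excess-of-subsistence terms: 3·(x − 3) + 3·(y − 3) = 66 − 3·3 − 3·3 = 48.
Substituting, 6·(x − 3) = 48, so x − 3 = 8 and x* = 11.
Then y − 3 = 8, so y* = 11.

x* = 11, y* = 11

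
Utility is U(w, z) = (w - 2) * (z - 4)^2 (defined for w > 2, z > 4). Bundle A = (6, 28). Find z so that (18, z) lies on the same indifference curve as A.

U(6, 28) = 2304.
Set U(18, z) = 2304 and solve.
With w = 18: (18 − 2) = 16, so (z − 4)^2 = 2304/16 = 144.
Taking the square root (with z > 4): z − 4 = 12, so z = 16.
Check: U(18, 16) = 2304.

z = 16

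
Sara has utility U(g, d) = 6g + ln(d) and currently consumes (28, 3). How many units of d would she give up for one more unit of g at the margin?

MU_g = 6, MU_d = 1/d.
MRS = 6 ÷ (1/d).
At (28, 3): MRS = 18.
That is, one extra unit of g is worth 18 units of d at the margin.

MRS = 18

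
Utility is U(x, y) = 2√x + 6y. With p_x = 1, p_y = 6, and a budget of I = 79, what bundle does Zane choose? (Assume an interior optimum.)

MU_x = 2/(2√x), MU_y = 6.
MRS = 2/(2√x) ÷ 6.
Tangency: set MRS = p_x/p_y = 1/6.
MRS depends only on x: (1/6)/√x = 1/6 ⇒ √x = (1/6)/(1/6) = 1 ⇒ x* = 1.
From the budget, 6·y = 79 − 1·1 = 78, so y* = 13.

x* = 1, y* = 13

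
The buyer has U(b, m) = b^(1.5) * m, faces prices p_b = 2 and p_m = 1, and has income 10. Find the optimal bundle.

MU_b = 1.5·√b·m and MU_m = b^(1.5).
MRS = MU_b/MU_m = (1.5)·m/b.
Tangency: set MRS = p_b/p_m = 2/1 = 2.
So (1.5)·m/b = 2, i.e. m = (4/3)·b.
Substitute into the budget 2·b + 1·m = 10: (10/3)·b = 10, so b* = 3.
Then m* = (4/3)·3 = 4.

b* = 3, m* = 4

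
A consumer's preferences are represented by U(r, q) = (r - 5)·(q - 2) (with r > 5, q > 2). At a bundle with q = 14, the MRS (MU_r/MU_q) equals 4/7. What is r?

r = 26

MU_r = (q−2), MU_q = (r−5).
MRS = (q−2)/(r−5).
Substitute q = 14: MRS = 12/(r − 5). Setting this equal to 4/7 gives r − 5 = 12/(4/7) = 21, so r = 26.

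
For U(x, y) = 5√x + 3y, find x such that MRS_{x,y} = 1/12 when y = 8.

x = 100

MU_x = 5/(2√x), MU_y = 3.
MRS = 5/(2√x) ÷ 3.
MRS depends only on x: (5/6)/√x = 1/12 ⇒ √x = (5/6)/(1/12) = 10 ⇒ x = 100.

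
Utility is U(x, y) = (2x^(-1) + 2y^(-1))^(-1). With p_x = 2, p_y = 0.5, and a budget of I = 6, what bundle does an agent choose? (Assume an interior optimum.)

x* = 2, y* = 4

For CES with ρ = -1, MRS = (y/x)^2.
Tangency: set MRS = p_x/p_y = 2/0.5 = 4.
So (y/x)^2 = 4; taking the square root, y/x = 2, i.e. y = 2·x.
Substitute into the budget 2·x + 0.5·y = 6: 3·x = 6, so x* = 2 and y* = 2·2 = 4.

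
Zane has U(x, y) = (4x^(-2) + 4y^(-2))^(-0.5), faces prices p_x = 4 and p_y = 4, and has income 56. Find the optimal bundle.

For CES with ρ = -2, MRS = (y/x)^3.
Tangency: set MRS = p_x/p_y = 4/4 = 1.
So (y/x)^3 = 1; taking the cube root, y/x = 1, i.e. y = x.
Substitute into the budget 4·x + 4·y = 56: 8·x = 56, so x* = 7 and y* = 7.

x* = 7, y* = 7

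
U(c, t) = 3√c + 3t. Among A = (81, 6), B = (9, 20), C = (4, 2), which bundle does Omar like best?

Bundle B

Evaluate utility at each bundle:
U(A) = 45.000.
U(B) = 69.000.
U(C) = 12.000.
Highest utility is B, so B ≻ A ≻ C.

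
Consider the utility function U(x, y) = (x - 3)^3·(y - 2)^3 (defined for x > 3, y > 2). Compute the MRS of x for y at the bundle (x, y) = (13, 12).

MRS = 1

MU_x = 3·(x−3)^2·(y−2)^3, MU_y = 3·(x−3)^3·(y−2)^2.
MRS = (y−2)/(x−3).
At (13, 12): MRS = 1.
That is, one extra unit of x is worth 1 units of y at the margin.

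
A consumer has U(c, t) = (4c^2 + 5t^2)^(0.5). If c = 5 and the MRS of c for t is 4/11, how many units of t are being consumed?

t = 11

For CES with ρ = 2, MRS = (4/5)·(t/c)^(-1).
Setting (4/5)·(t/5)^(-1) = 4/11 gives (t/5)^(-1) = 5/11, so t/5 = 2.2 and t = 11.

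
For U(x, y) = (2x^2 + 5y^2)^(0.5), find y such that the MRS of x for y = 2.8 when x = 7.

For CES with ρ = 2, MRS = (2/5)·(y/x)^(-1).
Setting (2/5)·(y/7)^(-1) = 2.8 gives (y/7)^(-1) = 7, so y/7 = 1/7 and y = 1.

y = 1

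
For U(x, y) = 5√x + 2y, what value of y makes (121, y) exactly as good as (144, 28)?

y = 30.5

U(144, 28) = 116.
Set U(121, y) = 116 and solve.
With x = 121: √121 = 11, so 2y = 116 − 5·11 = 61 and y = 30.5.
Check: U(121, 30.5) = 116.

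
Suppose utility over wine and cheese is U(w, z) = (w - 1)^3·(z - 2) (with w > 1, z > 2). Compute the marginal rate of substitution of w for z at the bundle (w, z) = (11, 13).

MRS = 3.3

MU_w = 3·(w−1)^2·(z−2), MU_z = (w−1)^3.
MRS = (3/1)·(z−2)/(w−1).
At (11, 13): MRS = 3.3.
So at (11, 13) the consumer would give up 3.3 units of z for one more unit of w.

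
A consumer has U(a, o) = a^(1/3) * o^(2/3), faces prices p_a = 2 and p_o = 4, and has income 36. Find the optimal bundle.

MU_a = 1/3·a^(-2/3)·o^(2/3) and MU_o = 2/3·a^(1/3)·o^(-1/3).
MRS = MU_a/MU_o = (0.5)·o/a.
Tangency: set MRS = p_a/p_o = 2/4 = 0.5.
So (0.5)·o/a = 0.5, i.e. o = a.
Substitute into the budget 2·a + 4·o = 36: 6·a = 36, so a* = 6.
Then o* = 6.

a* = 6, o* = 6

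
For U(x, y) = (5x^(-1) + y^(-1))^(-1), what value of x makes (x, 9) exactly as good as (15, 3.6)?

x = 10

U depends on (x, y) only through S = 5x^(-1) + y^(-1), so equal utility means equal S. At (15, 3.6): S = 11/18.
With y = 9: 9^(-1) = 1/9, so 5x^(-1) = 11/18 − 1/9 = 0.5, i.e. x^(-1) = 0.1.
Hence x = 1/0.1 = 10.
Check: U(10, 9) = 1.6364.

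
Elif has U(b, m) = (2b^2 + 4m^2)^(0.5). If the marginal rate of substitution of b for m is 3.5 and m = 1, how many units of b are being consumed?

b = 7

For CES with ρ = 2, MRS = (2/4)·(m/b)^(-1).
Setting (2/4)·(1/b)^(-1) = 3.5 gives (1/b)^(-1) = 7, so 1/b = 1/7 and b = 7.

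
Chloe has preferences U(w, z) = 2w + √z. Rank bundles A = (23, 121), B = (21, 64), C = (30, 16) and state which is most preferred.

Evaluate utility at each bundle:
U(A) = 57.000.
U(B) = 50.000.
U(C) = 64.000.
Highest utility is C, so C ≻ A ≻ B.

Bundle C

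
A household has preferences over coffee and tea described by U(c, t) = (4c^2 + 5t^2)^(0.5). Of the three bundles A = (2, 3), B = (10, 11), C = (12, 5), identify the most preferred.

Bundle B

Evaluate utility at each bundle:
U(A) = 7.810.
U(B) = 31.702.
U(C) = 26.476.
Highest utility is B, so B ≻ C ≻ A.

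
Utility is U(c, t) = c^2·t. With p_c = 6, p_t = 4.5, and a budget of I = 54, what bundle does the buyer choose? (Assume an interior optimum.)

c* = 6, t* = 4

MU_c = 2·c·t and MU_t = c^2.
MRS = MU_c/MU_t = (2/1)·t/c.
Tangency: set MRS = p_c/p_t = 6/4.5 = 4/3.
So (2/1)·t/c = 4/3, i.e. t = (2/3)·c.
Substitute into the budget 6·c + 4.5·t = 54: 9·c = 54, so c* = 6.
Then t* = (2/3)·6 = 4.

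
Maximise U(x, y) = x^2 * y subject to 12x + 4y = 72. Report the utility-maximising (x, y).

x* = 4, y* = 6

MU_x = 2·x·y and MU_y = x^2.
MRS = MU_x/MU_y = (2/1)·y/x.
Tangency: set MRS = p_x/p_y = 12/4 = 3.
So (2/1)·y/x = 3, i.e. y = 1.5·x.
Substitute into the budget 12·x + 4·y = 72: 18·x = 72, so x* = 4.
Then y* = 1.5·4 = 6.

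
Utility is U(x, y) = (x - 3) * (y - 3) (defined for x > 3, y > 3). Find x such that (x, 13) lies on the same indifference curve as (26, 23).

x = 49

U(26, 23) = 460.
Set U(x, 13) = 460 and solve.
With y = 13: (13 − 3) = 10, so (x − 3) = 460/10 = 46.
So x = 3 + 46 = 49.
Check: U(49, 13) = 460.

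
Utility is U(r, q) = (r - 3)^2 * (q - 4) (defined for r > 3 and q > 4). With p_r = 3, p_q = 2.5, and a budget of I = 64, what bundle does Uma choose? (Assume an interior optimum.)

r* = 13, q* = 10

MU_r = 2·(r−3)·(q−4), MU_q = (r−3)^2.
MRS = (2/1)·(q−4)/(r−3).
Tangency: set MRS = p_r/p_q = 3/2.5 = 1.2.
So (2/1)·(q − 4)/(r − 3) = 1.2, i.e. (q − 4) = 0.6·(r − 3).
Rewrite the budget in excess-of-subsistence terms: 3·(r − 3) + 2.5·(q − 4) = 64 − 3·3 − 2.5·4 = 45.
Substituting, 4.5·(r − 3) = 45, so r − 3 = 10 and r* = 13.
Then q − 4 = 0.6·10 = 6, so q* = 10.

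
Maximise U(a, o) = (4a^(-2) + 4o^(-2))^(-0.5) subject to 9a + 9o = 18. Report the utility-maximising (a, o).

a* = 1, o* = 1

For CES with ρ = -2, MRS = (o/a)^3.
Tangency: set MRS = p_a/p_o = 9/9 = 1.
So (o/a)^3 = 1; taking the cube root, o/a = 1, i.e. o = a.
Substitute into the budget 9·a + 9·o = 18: 18·a = 18, so a* = 1 and o* = 1.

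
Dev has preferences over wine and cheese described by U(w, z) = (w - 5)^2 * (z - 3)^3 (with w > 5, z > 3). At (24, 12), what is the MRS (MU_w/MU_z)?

MU_w = 2·(w−5)·(z−3)^3, MU_z = 3·(w−5)^2·(z−3)^2.
MRS = (2/3)·(z−3)/(w−5).
At (24, 12): MRS = 6/19.
The indifference curve has slope −6/19 at this bundle.

MRS = 6/19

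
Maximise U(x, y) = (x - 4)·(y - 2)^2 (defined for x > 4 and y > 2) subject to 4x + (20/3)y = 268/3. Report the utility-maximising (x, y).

MU_x = (y−2)^2, MU_y = 2·(x−4)·(y−2).
MRS = (1/2)·(y−2)/(x−4).
Tangency: set MRS = p_x/p_y = 4/(20/3) = 0.6.
So (1/2)·(y − 2)/(x − 4) = 0.6, i.e. (y − 2) = 1.2·(x − 4).
Rewrite the budget in excess-of-subsistence terms: 4·(x − 4) + (20/3)·(y − 2) = 268/3 − 4·4 − (20/3)·2 = 60.
Substituting, 12·(x − 4) = 60, so x − 4 = 5 and x* = 9.
Then y − 2 = 1.2·5 = 6, so y* = 8.

x* = 9, y* = 8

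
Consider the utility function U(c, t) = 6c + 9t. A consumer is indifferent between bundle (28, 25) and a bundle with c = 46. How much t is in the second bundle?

U(28, 25) = 393.
Set U(46, t) = 393 and solve.
6·46 + 9t = 393 ⇒ 9t = 117 ⇒ t = 13.
Check: U(46, 13) = 393.

t = 13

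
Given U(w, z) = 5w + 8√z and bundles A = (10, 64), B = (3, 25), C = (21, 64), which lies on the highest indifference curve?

Evaluate utility at each bundle:
U(A) = 114.000.
U(B) = 55.000.
U(C) = 169.000.
Highest utility is C, so C ≻ A ≻ B.

Bundle C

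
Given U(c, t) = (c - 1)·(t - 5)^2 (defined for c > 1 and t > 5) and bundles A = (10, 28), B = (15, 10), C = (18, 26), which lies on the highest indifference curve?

Bundle C

Evaluate utility at each bundle:
U(A) = 4761.
U(B) = 350.
U(C) = 7497.
Highest utility is C, so C ≻ A ≻ B.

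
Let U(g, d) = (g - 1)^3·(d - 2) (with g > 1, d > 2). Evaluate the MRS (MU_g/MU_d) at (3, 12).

MU_g = 3·(g−1)^2·(d−2), MU_d = (g−1)^3.
MRS = (3/1)·(d−2)/(g−1).
At (3, 12): MRS = 15.
The indifference curve has slope −15 at this bundle.

MRS = 15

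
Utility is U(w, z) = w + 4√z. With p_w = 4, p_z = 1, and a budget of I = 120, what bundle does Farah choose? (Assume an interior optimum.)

w* = 14, z* = 64

MU_w = 1, MU_z = 4/(2√z).
MRS = 1 ÷ (4/(2√z)).
Tangency: set MRS = p_w/p_z = 4/1 = 4.
MRS depends only on z: 0.5·√z = 4 ⇒ √z = 4/0.5 = 8 ⇒ z* = 64.
From the budget, 4·w = 120 − 1·64 = 56, so w* = 14.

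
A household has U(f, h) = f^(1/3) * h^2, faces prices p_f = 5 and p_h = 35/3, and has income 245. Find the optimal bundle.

MU_f = 1/3·f^(-2/3)·h^2 and MU_h = 2·f^(1/3)·h.
MRS = MU_f/MU_h = (1/6)·h/f.
Tangency: set MRS = p_f/p_h = 5/(35/3) = 3/7.
So (1/6)·h/f = 3/7, i.e. h = (18/7)·f.
Substitute into the budget 5·f + (35/3)·h = 245: 35·f = 245, so f* = 7.
Then h* = (18/7)·7 = 18.

f* = 7, h* = 18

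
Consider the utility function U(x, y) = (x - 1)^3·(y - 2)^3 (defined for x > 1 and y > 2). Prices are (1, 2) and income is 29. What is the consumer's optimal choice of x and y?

MU_x = 3·(x−1)^2·(y−2)^3, MU_y = 3·(x−1)^3·(y−2)^2.
MRS = (y−2)/(x−1).
Tangency: set MRS = p_x/p_y = 1/2 = 0.5.
So (y − 2)/(x − 1) = 0.5, i.e. (y − 2) = 0.5·(x − 1).
Rewrite the budget in excess-of-subsistence terms: 1·(x − 1) + 2·(y − 2) = 29 − 1·1 − 2·2 = 24.
Substituting, 2·(x − 1) = 24, so x − 1 = 12 and x* = 13.
Then y − 2 = 0.5·12 = 6, so y* = 8.

x* = 13, y* = 8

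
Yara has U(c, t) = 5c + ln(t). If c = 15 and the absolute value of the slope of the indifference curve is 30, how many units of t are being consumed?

t = 6

MU_c = 5, MU_t = 1/t.
MRS = 5 ÷ (1/t).
MRS depends only on t: 5·t = 30 ⇒ t = 30/5 = 6.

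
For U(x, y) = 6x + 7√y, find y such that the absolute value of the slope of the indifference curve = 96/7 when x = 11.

y = 64

MU_x = 6, MU_y = 7/(2√y).
MRS = 6 ÷ (7/(2√y)).
MRS depends only on y: (12/7)·√y = 96/7 ⇒ √y = (96/7)/(12/7) = 8 ⇒ y = 64.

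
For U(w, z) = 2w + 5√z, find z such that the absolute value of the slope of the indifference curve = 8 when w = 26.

z = 100

MU_w = 2, MU_z = 5/(2√z).
MRS = 2 ÷ (5/(2√z)).
MRS depends only on z: 0.8·√z = 8 ⇒ √z = 8/0.8 = 10 ⇒ z = 100.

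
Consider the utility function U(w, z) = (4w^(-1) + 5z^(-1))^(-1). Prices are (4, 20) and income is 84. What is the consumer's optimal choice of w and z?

w* = 6, z* = 3

For CES with ρ = -1, MRS = (4/5)·(z/w)^2.
Tangency: set MRS = p_w/p_z = 4/20 = 0.2.
So (z/w)^2 = 0.25; taking the square root, z/w = 0.5, i.e. z = 0.5·w.
Substitute into the budget 4·w + 20·z = 84: 14·w = 84, so w* = 6 and z* = 0.5·6 = 3.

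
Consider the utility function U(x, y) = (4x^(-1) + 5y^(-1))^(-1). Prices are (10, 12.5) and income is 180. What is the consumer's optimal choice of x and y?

x* = 8, y* = 8

For CES with ρ = -1, MRS = (4/5)·(y/x)^2.
Tangency: set MRS = p_x/p_y = 10/12.5 = 0.8.
So (y/x)^2 = 1; taking the square root, y/x = 1, i.e. y = x.
Substitute into the budget 10·x + 12.5·y = 180: 22.5·x = 180, so x* = 8 and y* = 8.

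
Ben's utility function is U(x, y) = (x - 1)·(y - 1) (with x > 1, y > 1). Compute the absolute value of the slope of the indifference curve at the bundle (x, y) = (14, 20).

MRS = 19/13

MU_x = (y−1), MU_y = (x−1).
MRS = (y−1)/(x−1).
At (14, 20): MRS = 19/13.
The indifference curve has slope −19/13 at this bundle.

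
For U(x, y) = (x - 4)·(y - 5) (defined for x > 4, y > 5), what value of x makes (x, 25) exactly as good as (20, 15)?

x = 12

U(20, 15) = 160.
Set U(x, 25) = 160 and solve.
With y = 25: (25 − 5) = 20, so (x − 4) = 160/20 = 8.
So x = 4 + 8 = 12.
Check: U(12, 25) = 160.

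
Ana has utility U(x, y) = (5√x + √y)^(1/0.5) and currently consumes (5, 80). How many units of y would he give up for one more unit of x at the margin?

For CES with ρ = 0.5, MRS = (5/1)·√(y/x).
At (5, 80): MRS = 20.
That is, one extra unit of x is worth 20 units of y at the margin.

MRS = 20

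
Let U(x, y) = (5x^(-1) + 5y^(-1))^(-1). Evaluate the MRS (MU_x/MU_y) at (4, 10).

MRS = 6.25

For CES with ρ = -1, MRS = (y/x)^2.
At (4, 10): MRS = 6.25.
That is, one extra unit of x is worth 6.25 units of y at the margin.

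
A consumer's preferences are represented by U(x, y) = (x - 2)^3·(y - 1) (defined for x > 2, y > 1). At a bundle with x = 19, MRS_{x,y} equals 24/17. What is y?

y = 9

MU_x = 3·(x−2)^2·(y−1), MU_y = (x−2)^3.
MRS = (3/1)·(y−1)/(x−2).
Substitute x = 19: MRS = (y − 1)/(17/3). Setting this equal to 24/17 gives y − 1 = (24/17)·(17/3) = 8, so y = 9.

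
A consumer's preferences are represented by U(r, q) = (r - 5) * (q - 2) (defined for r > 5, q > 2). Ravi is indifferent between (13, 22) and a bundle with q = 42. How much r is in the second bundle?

U(13, 22) = 160.
Set U(r, 42) = 160 and solve.
With q = 42: (42 − 2) = 40, so (r − 5) = 160/40 = 4.
So r = 5 + 4 = 9.
Check: U(9, 42) = 160.

r = 9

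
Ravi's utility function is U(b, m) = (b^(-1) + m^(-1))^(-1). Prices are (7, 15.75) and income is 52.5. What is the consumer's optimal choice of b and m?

For CES with ρ = -1, MRS = (m/b)^2.
Tangency: set MRS = p_b/p_m = 7/15.75 = 4/9.
So (m/b)^2 = 4/9; taking the square root, m/b = 2/3, i.e. m = (2/3)·b.
Substitute into the budget 7·b + 15.75·m = 52.5: 17.5·b = 52.5, so b* = 3 and m* = (2/3)·3 = 2.

b* = 3, m* = 2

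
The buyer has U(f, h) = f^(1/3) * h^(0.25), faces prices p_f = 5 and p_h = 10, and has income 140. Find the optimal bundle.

f* = 16, h* = 6

MU_f = 1/3·f^(-2/3)·h^(0.25) and MU_h = 0.25·f^(1/3)·h^(-0.75).
MRS = MU_f/MU_h = (4/3)·h/f.
Tangency: set MRS = p_f/p_h = 5/10 = 0.5.
So (4/3)·h/f = 0.5, i.e. h = 0.375·f.
Substitute into the budget 5·f + 10·h = 140: 8.75·f = 140, so f* = 16.
Then h* = 0.375·16 = 6.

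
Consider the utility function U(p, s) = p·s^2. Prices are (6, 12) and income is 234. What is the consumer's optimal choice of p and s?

p* = 13, s* = 13

MU_p = s^2 and MU_s = 2·p·s.
MRS = MU_p/MU_s = (1/2)·s/p.
Tangency: set MRS = p_p/p_s = 6/12 = 0.5.
So (1/2)·s/p = 0.5, i.e. s = p.
Substitute into the budget 6·p + 12·s = 234: 18·p = 234, so p* = 13.
Then s* = 13.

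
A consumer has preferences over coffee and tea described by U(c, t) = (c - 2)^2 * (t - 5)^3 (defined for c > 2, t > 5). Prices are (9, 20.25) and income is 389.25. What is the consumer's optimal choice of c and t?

MU_c = 2·(c−2)·(t−5)^3, MU_t = 3·(c−2)^2·(t−5)^2.
MRS = (2/3)·(t−5)/(c−2).
Tangency: set MRS = p_c/p_t = 9/20.25 = 4/9.
So (2/3)·(t − 5)/(c − 2) = 4/9, i.e. (t − 5) = (2/3)·(c − 2).
Rewrite the budget in excess-of-subsistence terms: 9·(c − 2) + 20.25·(t − 5) = 389.25 − 9·2 − 20.25·5 = 270.
Substituting, 22.5·(c − 2) = 270, so c − 2 = 12 and c* = 14.
Then t − 5 = (2/3)·12 = 8, so t* = 13.

c* = 14, t* = 13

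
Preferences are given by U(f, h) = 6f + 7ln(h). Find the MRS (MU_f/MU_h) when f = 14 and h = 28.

MU_f = 6, MU_h = 7/h.
MRS = 6 ÷ (7/h).
At (14, 28): MRS = 24.
The indifference curve has slope −24 at this bundle.

MRS = 24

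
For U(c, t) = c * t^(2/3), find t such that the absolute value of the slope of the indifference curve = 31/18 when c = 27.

MU_c = t^(2/3) and MU_t = 2/3·c·t^(-1/3).
MRS = MU_c/MU_t = (1.5)·t/c.
Substitute c = 27: MRS = t/18. Setting t/18 = 31/18 gives t = (31/18)·18 = 31.

t = 31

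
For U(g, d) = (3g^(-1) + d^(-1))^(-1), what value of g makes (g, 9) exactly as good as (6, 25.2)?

U depends on (g, d) only through S = 3g^(-1) + d^(-1), so equal utility means equal S. At (6, 25.2): S = 34/63.
With d = 9: 9^(-1) = 1/9, so 3g^(-1) = 34/63 − 1/9 = 3/7, i.e. g^(-1) = 1/7.
Hence g = 1/(1/7) = 7.
Check: U(7, 9) = 1.8529.

g = 7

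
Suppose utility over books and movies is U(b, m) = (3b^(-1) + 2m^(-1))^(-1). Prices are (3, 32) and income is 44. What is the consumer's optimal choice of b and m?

b* = 4, m* = 1

For CES with ρ = -1, MRS = (3/2)·(m/b)^2.
Tangency: set MRS = p_b/p_m = 3/32.
So (m/b)^2 = 1/16; taking the square root, m/b = 0.25, i.e. m = 0.25·b.
Substitute into the budget 3·b + 32·m = 44: 11·b = 44, so b* = 4 and m* = 0.25·4 = 1.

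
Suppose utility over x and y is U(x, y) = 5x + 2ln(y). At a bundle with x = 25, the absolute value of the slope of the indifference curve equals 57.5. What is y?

MU_x = 5, MU_y = 2/y.
MRS = 5 ÷ (2/y).
MRS depends only on y: 2.5·y = 57.5 ⇒ y = 57.5/2.5 = 23.

y = 23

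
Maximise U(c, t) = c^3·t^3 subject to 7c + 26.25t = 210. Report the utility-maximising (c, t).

c* = 15, t* = 4

MU_c = 3·c^2·t^3 and MU_t = 3·c^3·t^2.
MRS = MU_c/MU_t = t/c.
Tangency: set MRS = p_c/p_t = 7/26.25 = 4/15.
So t/c = 4/15, i.e. t = (4/15)·c.
Substitute into the budget 7·c + 26.25·t = 210: 14·c = 210, so c* = 15.
Then t* = (4/15)·15 = 4.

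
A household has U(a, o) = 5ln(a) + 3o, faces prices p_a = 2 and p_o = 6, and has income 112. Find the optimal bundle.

a* = 5, o* = 17

MU_a = 5/a, MU_o = 3.
MRS = 5/a ÷ 3.
Tangency: set MRS = p_a/p_o = 2/6 = 1/3.
MRS depends only on a: (5/3)/a = 1/3 ⇒ a* = (5/3)/(1/3) = 5.
From the budget, 6·o = 112 − 2·5 = 102, so o* = 17.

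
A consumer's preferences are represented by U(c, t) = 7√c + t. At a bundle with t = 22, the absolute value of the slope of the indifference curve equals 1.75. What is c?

MU_c = 7/(2√c), MU_t = 1.
MRS = 7/(2√c) ÷ 1.
MRS depends only on c: 3.5/√c = 1.75 ⇒ √c = 3.5/1.75 = 2 ⇒ c = 4.

c = 4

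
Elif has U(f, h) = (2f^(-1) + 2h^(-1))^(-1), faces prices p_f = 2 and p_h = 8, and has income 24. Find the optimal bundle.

f* = 4, h* = 2

For CES with ρ = -1, MRS = (h/f)^2.
Tangency: set MRS = p_f/p_h = 2/8 = 0.25.
So (h/f)^2 = 0.25; taking the square root, h/f = 0.5, i.e. h = 0.5·f.
Substitute into the budget 2·f + 8·h = 24: 6·f = 24, so f* = 4 and h* = 0.5·4 = 2.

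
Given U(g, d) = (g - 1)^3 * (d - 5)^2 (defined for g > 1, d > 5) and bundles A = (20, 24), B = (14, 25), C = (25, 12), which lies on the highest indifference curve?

Evaluate utility at each bundle:
U(A) = 2476099.
U(B) = 878800.
U(C) = 677376.
Highest utility is A, so A ≻ B ≻ C.

Bundle A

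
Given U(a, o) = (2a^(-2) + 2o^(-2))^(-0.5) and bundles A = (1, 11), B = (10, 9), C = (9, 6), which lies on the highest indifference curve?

Evaluate utility at each bundle:
U(A) = 0.704.
U(B) = 4.730.
U(C) = 3.530.
Highest utility is B, so B ≻ C ≻ A.

Bundle B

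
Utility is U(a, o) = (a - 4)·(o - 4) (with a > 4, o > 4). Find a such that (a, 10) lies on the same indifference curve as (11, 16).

U(11, 16) = 84.
Set U(a, 10) = 84 and solve.
With o = 10: (10 − 4) = 6, so (a − 4) = 84/6 = 14.
So a = 4 + 14 = 18.
Check: U(18, 10) = 84.

a = 18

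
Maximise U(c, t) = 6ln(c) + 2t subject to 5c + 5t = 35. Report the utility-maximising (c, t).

MU_c = 6/c, MU_t = 2.
MRS = 6/c ÷ 2.
Tangency: set MRS = p_c/p_t = 5/5 = 1.
MRS depends only on c: 3/c = 1 ⇒ c* = 3/1 = 3.
From the budget, 5·t = 35 − 5·3 = 20, so t* = 4.

c* = 3, t* = 4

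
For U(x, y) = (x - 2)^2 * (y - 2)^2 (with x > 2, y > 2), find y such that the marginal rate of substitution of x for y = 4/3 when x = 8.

MU_x = 2·(x−2)·(y−2)^2, MU_y = 2·(x−2)^2·(y−2).
MRS = (y−2)/(x−2).
Substitute x = 8: MRS = (y − 2)/6. Setting this equal to 4/3 gives y − 2 = (4/3)·6 = 8, so y = 10.

y = 10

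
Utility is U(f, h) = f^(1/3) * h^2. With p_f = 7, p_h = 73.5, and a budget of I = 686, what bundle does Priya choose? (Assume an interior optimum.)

f* = 14, h* = 8

MU_f = 1/3·f^(-2/3)·h^2 and MU_h = 2·f^(1/3)·h.
MRS = MU_f/MU_h = (1/6)·h/f.
Tangency: set MRS = p_f/p_h = 7/73.5 = 2/21.
So (1/6)·h/f = 2/21, i.e. h = (4/7)·f.
Substitute into the budget 7·f + 73.5·h = 686: 49·f = 686, so f* = 14.
Then h* = (4/7)·14 = 8.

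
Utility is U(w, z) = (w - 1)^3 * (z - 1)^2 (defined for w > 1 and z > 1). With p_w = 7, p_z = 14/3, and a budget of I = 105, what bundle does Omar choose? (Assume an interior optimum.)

w* = 9, z* = 9

MU_w = 3·(w−1)^2·(z−1)^2, MU_z = 2·(w−1)^3·(z−1).
MRS = (3/2)·(z−1)/(w−1).
Tangency: set MRS = p_w/p_z = 7/(14/3) = 1.5.
So (3/2)·(z − 1)/(w − 1) = 1.5, i.e. (z − 1) = (w − 1).
Rewrite the budget in excess-of-subsistence terms: 7·(w − 1) + (14/3)·(z − 1) = 105 − 7·1 − (14/3)·1 = 280/3.
Substituting, (35/3)·(w − 1) = 280/3, so w − 1 = 8 and w* = 9.
Then z − 1 = 8, so z* = 9.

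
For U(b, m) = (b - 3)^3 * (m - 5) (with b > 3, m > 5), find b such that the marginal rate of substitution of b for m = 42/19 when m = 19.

b = 22

MU_b = 3·(b−3)^2·(m−5), MU_m = (b−3)^3.
MRS = (3/1)·(m−5)/(b−3).
Substitute m = 19: MRS = 42/(b − 3). Setting this equal to 42/19 gives b − 3 = 42/(42/19) = 19, so b = 22.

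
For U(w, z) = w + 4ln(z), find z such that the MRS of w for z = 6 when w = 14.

z = 24

MU_w = 1, MU_z = 4/z.
MRS = 1 ÷ (4/z).
MRS depends only on z: 0.25·z = 6 ⇒ z = 6/0.25 = 24.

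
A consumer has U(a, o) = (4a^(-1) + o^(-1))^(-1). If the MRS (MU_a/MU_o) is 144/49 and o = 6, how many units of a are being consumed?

a = 7

For CES with ρ = -1, MRS = (4/1)·(o/a)^2.
Setting (4/1)·(6/a)^2 = 144/49 gives (6/a)^2 = 36/49, so 6/a = 6/7 and a = 7.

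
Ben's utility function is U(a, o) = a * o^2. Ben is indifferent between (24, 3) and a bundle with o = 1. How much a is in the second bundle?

a = 216

U(24, 3) = 216.
Set U(a, 1) = 216 and solve.
With o = 1: 1^2 = 1, so a = 216/1 = 216.
Check: U(216, 1) = 216.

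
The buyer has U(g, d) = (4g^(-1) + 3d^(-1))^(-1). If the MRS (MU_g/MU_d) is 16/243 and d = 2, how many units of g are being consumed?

For CES with ρ = -1, MRS = (4/3)·(d/g)^2.
Setting (4/3)·(2/g)^2 = 16/243 gives (2/g)^2 = 4/81, so 2/g = 2/9 and g = 9.

g = 9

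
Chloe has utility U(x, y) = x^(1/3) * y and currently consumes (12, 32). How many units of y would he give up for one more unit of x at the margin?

MU_x = 1/3·x^(-2/3)·y and MU_y = x^(1/3).
MRS = MU_x/MU_y = (1/3)·y/x.
At (12, 32): MRS = 8/9.
So at (12, 32) the consumer would give up 8/9 units of y for one more unit of x.

MRS = 8/9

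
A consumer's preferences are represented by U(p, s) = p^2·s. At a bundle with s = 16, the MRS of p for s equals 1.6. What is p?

p = 20

MU_p = 2·p·s and MU_s = p^2.
MRS = MU_p/MU_s = (2/1)·s/p.
Substitute s = 16: MRS = 32/p. Setting 32/p = 1.6 gives p = 32/1.6 = 20.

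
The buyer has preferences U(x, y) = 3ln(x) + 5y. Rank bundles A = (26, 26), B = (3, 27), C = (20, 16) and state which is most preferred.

Evaluate utility at each bundle:
U(A) = 139.774.
U(B) = 138.296.
U(C) = 88.987.
Highest utility is A, so A ≻ B ≻ C.

Bundle A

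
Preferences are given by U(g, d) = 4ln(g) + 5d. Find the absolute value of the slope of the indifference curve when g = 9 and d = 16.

MRS = 4/45

MU_g = 4/g, MU_d = 5.
MRS = 4/g ÷ 5.
At (9, 16): MRS = 4/45.
So at (9, 16) the consumer would give up 4/45 units of d for one more unit of g.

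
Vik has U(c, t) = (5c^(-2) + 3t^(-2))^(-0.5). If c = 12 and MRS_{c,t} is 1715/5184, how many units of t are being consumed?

For CES with ρ = -2, MRS = (5/3)·(t/c)^3.
Setting (5/3)·(t/12)^3 = 1715/5184 gives (t/12)^3 = 343/1728, so t/12 = 7/12 and t = 7.

t = 7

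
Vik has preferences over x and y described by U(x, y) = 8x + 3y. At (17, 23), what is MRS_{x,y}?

MU_x = 8, MU_y = 3, so MRS = 8/3 at every bundle.
At (17, 23): MRS = 8/3.
The indifference curve has slope −8/3 at this bundle.

MRS = 8/3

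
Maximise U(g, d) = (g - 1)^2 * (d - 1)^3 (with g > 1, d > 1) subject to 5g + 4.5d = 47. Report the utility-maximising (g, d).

g* = 4, d* = 6

MU_g = 2·(g−1)·(d−1)^3, MU_d = 3·(g−1)^2·(d−1)^2.
MRS = (2/3)·(d−1)/(g−1).
Tangency: set MRS = p_g/p_d = 5/4.5 = 10/9.
So (2/3)·(d − 1)/(g − 1) = 10/9, i.e. (d − 1) = (5/3)·(g − 1).
Rewrite the budget in excess-of-subsistence terms: 5·(g − 1) + 4.5·(d − 1) = 47 − 5·1 − 4.5·1 = 37.5.
Substituting, 12.5·(g − 1) = 37.5, so g − 1 = 3 and g* = 4.
Then d − 1 = (5/3)·3 = 5, so d* = 6.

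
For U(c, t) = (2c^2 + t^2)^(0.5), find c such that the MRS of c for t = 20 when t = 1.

For CES with ρ = 2, MRS = (2/1)·(t/c)^(-1).
Setting (2/1)·(1/c)^(-1) = 20 gives (1/c)^(-1) = 10, so 1/c = 0.1 and c = 10.

c = 10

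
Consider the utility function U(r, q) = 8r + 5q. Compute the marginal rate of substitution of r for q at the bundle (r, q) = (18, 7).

MRS = 1.6

MU_r = 8, MU_q = 5, so MRS = 8/5 = 1.6 at every bundle.
At (18, 7): MRS = 1.6.
That is, one extra unit of r is worth 1.6 units of q at the margin.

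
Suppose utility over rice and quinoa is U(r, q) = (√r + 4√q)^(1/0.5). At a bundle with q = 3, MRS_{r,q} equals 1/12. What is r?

For CES with ρ = 0.5, MRS = (1/4)·√(q/r).
Setting (1/4)·√(3/r) = 1/12 gives √(3/r) = 1/3, so 3/r = 1/9 and r = 27.

r = 27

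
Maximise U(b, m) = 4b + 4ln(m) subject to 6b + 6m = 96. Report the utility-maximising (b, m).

MU_b = 4, MU_m = 4/m.
MRS = 4 ÷ (4/m).
Tangency: set MRS = p_b/p_m = 6/6 = 1.
MRS depends only on m: m = 1 ⇒ m* = 1.
From the budget, 6·b = 96 − 6·1 = 90, so b* = 15.

b* = 15, m* = 1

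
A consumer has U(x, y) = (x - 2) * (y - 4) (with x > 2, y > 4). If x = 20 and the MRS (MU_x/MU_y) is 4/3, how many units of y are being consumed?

y = 28

MU_x = (y−4), MU_y = (x−2).
MRS = (y−4)/(x−2).
Substitute x = 20: MRS = (y − 4)/18. Setting this equal to 4/3 gives y − 4 = (4/3)·18 = 24, so y = 28.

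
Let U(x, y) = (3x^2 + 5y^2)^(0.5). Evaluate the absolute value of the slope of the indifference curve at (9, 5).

For CES with ρ = 2, MRS = (3/5)·(y/x)^(-1).
At (9, 5): MRS = 27/25.
That is, one extra unit of x is worth 27/25 units of y at the margin.

MRS = 27/25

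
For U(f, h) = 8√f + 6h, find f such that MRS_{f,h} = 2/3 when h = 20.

f = 1

MU_f = 8/(2√f), MU_h = 6.
MRS = 8/(2√f) ÷ 6.
MRS depends only on f: (2/3)/√f = 2/3 ⇒ √f = (2/3)/(2/3) = 1 ⇒ f = 1.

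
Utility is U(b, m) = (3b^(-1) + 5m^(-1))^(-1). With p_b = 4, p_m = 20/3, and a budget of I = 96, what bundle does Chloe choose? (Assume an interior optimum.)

b* = 9, m* = 9

For CES with ρ = -1, MRS = (3/5)·(m/b)^2.
Tangency: set MRS = p_b/p_m = 4/(20/3) = 0.6.
So (m/b)^2 = 1; taking the square root, m/b = 1, i.e. m = b.
Substitute into the budget 4·b + (20/3)·m = 96: (32/3)·b = 96, so b* = 9 and m* = 9.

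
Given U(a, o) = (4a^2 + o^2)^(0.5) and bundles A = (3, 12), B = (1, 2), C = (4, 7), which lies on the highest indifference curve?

Bundle A

Evaluate utility at each bundle:
U(A) = 13.416.
U(B) = 2.828.
U(C) = 10.630.
Highest utility is A, so A ≻ C ≻ B.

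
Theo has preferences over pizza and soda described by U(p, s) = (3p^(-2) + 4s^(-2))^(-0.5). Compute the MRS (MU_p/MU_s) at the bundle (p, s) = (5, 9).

For CES with ρ = -2, MRS = (3/4)·(s/p)^3.
At (5, 9): MRS = 2187/500.
The indifference curve has slope −2187/500 at this bundle.

MRS = 2187/500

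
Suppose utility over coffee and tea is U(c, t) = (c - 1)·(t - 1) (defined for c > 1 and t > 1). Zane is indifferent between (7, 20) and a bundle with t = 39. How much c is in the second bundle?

U(7, 20) = 114.
Set U(c, 39) = 114 and solve.
With t = 39: (39 − 1) = 38, so (c − 1) = 114/38 = 3.
So c = 1 + 3 = 4.
Check: U(4, 39) = 114.

c = 4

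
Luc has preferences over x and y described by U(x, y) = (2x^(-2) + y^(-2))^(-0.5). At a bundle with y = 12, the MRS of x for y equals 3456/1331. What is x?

For CES with ρ = -2, MRS = (2/1)·(y/x)^3.
Setting (2/1)·(12/x)^3 = 3456/1331 gives (12/x)^3 = 1728/1331, so 12/x = 12/11 and x = 11.

x = 11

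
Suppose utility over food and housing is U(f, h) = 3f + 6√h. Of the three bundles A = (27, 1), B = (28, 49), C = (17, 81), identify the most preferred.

Evaluate utility at each bundle:
U(A) = 87.000.
U(B) = 126.000.
U(C) = 105.000.
Highest utility is B, so B ≻ C ≻ A.

Bundle B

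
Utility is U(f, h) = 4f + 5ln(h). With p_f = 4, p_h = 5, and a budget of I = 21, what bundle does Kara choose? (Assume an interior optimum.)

MU_f = 4, MU_h = 5/h.
MRS = 4 ÷ (5/h).
Tangency: set MRS = p_f/p_h = 4/5 = 0.8.
MRS depends only on h: 0.8·h = 0.8 ⇒ h* = 0.8/0.8 = 1.
From the budget, 4·f = 21 − 5·1 = 16, so f* = 4.

f* = 4, h* = 1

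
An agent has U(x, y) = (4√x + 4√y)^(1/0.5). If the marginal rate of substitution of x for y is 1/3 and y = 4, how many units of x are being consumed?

For CES with ρ = 0.5, MRS = √(y/x).
Setting √(4/x) = 1/3 gives 4/x = 1/9 and x = 36.

x = 36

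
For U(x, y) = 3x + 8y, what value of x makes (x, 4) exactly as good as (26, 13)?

x = 50

U(26, 13) = 182.
Set U(x, 4) = 182 and solve.
3x + 8·4 = 182 ⇒ 3x = 150 ⇒ x = 50.
Check: U(50, 4) = 182.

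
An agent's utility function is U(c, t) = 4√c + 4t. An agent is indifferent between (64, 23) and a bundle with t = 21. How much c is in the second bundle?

c = 100

U(64, 23) = 124.
Set U(c, 21) = 124 and solve.
With t = 21: 4√c = 124 − 4·21 = 40, so √c = 10 and c = 100.
Check: U(100, 21) = 124.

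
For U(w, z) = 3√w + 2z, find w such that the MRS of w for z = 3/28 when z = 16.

MU_w = 3/(2√w), MU_z = 2.
MRS = 3/(2√w) ÷ 2.
MRS depends only on w: 0.75/√w = 3/28 ⇒ √w = 0.75/(3/28) = 7 ⇒ w = 49.

w = 49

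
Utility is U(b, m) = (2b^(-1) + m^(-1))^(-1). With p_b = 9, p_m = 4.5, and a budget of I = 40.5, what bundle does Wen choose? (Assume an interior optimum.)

b* = 3, m* = 3

For CES with ρ = -1, MRS = (2/1)·(m/b)^2.
Tangency: set MRS = p_b/p_m = 9/4.5 = 2.
So (m/b)^2 = 1; taking the square root, m/b = 1, i.e. m = b.
Substitute into the budget 9·b + 4.5·m = 40.5: 13.5·b = 40.5, so b* = 3 and m* = 3.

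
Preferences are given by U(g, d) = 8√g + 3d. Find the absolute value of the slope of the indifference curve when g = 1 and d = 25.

MU_g = 8/(2√g), MU_d = 3.
MRS = 8/(2√g) ÷ 3.
At (1, 25): MRS = 4/3.
That is, one extra unit of g is worth 4/3 units of d at the margin.

MRS = 4/3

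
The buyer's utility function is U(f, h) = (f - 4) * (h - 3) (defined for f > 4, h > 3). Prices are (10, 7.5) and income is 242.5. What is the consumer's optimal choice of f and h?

MU_f = (h−3), MU_h = (f−4).
MRS = (h−3)/(f−4).
Tangency: set MRS = p_f/p_h = 10/7.5 = 4/3.
So (h − 3)/(f − 4) = 4/3, i.e. (h − 3) = (4/3)·(f − 4).
Rewrite the budget in excess-of-subsistence terms: 10·(f − 4) + 7.5·(h − 3) = 242.5 − 10·4 − 7.5·3 = 180.
Substituting, 20·(f − 4) = 180, so f − 4 = 9 and f* = 13.
Then h − 3 = (4/3)·9 = 12, so h* = 15.

f* = 13, h* = 15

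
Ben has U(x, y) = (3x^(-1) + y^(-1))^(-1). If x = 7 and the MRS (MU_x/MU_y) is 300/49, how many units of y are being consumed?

y = 10

For CES with ρ = -1, MRS = (3/1)·(y/x)^2.
Setting (3/1)·(y/7)^2 = 300/49 gives (y/7)^2 = 100/49, so y/7 = 10/7 and y = 10.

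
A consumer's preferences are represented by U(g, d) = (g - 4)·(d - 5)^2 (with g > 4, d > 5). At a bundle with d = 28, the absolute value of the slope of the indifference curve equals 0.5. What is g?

MU_g = (d−5)^2, MU_d = 2·(g−4)·(d−5).
MRS = (1/2)·(d−5)/(g−4).
Substitute d = 28: MRS = 11.5/(g − 4). Setting this equal to 0.5 gives g − 4 = 11.5/0.5 = 23, so g = 27.

g = 27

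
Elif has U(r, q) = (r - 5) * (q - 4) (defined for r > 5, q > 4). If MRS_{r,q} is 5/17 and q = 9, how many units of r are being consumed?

MU_r = (q−4), MU_q = (r−5).
MRS = (q−4)/(r−5).
Substitute q = 9: MRS = 5/(r − 5). Setting this equal to 5/17 gives r − 5 = 5/(5/17) = 17, so r = 22.

r = 22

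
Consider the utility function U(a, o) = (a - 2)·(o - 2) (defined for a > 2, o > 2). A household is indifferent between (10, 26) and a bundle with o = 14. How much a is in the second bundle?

a = 18

U(10, 26) = 192.
Set U(a, 14) = 192 and solve.
With o = 14: (14 − 2) = 12, so (a − 2) = 192/12 = 16.
So a = 2 + 16 = 18.
Check: U(18, 14) = 192.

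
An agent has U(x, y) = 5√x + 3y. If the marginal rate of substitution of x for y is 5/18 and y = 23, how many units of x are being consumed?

x = 9

MU_x = 5/(2√x), MU_y = 3.
MRS = 5/(2√x) ÷ 3.
MRS depends only on x: (5/6)/√x = 5/18 ⇒ √x = (5/6)/(5/18) = 3 ⇒ x = 9.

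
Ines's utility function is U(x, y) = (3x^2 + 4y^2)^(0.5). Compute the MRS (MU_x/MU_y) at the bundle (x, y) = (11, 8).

For CES with ρ = 2, MRS = (3/4)·(y/x)^(-1).
At (11, 8): MRS = 33/32.
That is, one extra unit of x is worth 33/32 units of y at the margin.

MRS = 33/32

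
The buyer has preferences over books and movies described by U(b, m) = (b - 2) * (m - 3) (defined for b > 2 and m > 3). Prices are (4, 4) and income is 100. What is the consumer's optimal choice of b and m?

MU_b = (m−3), MU_m = (b−2).
MRS = (m−3)/(b−2).
Tangency: set MRS = p_b/p_m = 4/4 = 1.
So (m − 3)/(b − 2) = 1, i.e. (m − 3) = (b − 2).
Rewrite the budget in excess-of-subsistence terms: 4·(b − 2) + 4·(m − 3) = 100 − 4·2 − 4·3 = 80.
Substituting, 8·(b − 2) = 80, so b − 2 = 10 and b* = 12.
Then m − 3 = 10, so m* = 13.

b* = 12, m* = 13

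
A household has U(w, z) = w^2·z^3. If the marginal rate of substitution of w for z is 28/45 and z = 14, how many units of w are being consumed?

MU_w = 2·w·z^3 and MU_z = 3·w^2·z^2.
MRS = MU_w/MU_z = (2/3)·z/w.
Substitute z = 14: MRS = (28/3)/w. Setting (28/3)/w = 28/45 gives w = (28/3)/(28/45) = 15.

w = 15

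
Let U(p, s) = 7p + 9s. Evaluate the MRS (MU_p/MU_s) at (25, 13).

MU_p = 7, MU_s = 9, so MRS = 7/9 at every bundle.
At (25, 13): MRS = 7/9.
That is, one extra unit of p is worth 7/9 units of s at the margin.

MRS = 7/9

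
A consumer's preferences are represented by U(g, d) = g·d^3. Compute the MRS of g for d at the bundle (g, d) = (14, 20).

MRS = 10/21

MU_g = d^3 and MU_d = 3·g·d^2.
MRS = MU_g/MU_d = (1/3)·d/g.
At (14, 20): MRS = 10/21.
That is, one extra unit of g is worth 10/21 units of d at the margin.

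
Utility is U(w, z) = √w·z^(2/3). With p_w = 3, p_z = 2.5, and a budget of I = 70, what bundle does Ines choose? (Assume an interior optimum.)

w* = 10, z* = 16

MU_w = 0.5·w^(-0.5)·z^(2/3) and MU_z = 2/3·√w·z^(-1/3).
MRS = MU_w/MU_z = (0.75)·z/w.
Tangency: set MRS = p_w/p_z = 3/2.5 = 1.2.
So (0.75)·z/w = 1.2, i.e. z = 1.6·w.
Substitute into the budget 3·w + 2.5·z = 70: 7·w = 70, so w* = 10.
Then z* = 1.6·10 = 16.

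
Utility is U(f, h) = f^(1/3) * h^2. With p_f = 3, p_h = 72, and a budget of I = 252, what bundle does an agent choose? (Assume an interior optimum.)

f* = 12, h* = 3

MU_f = 1/3·f^(-2/3)·h^2 and MU_h = 2·f^(1/3)·h.
MRS = MU_f/MU_h = (1/6)·h/f.
Tangency: set MRS = p_f/p_h = 3/72 = 1/24.
So (1/6)·h/f = 1/24, i.e. h = 0.25·f.
Substitute into the budget 3·f + 72·h = 252: 21·f = 252, so f* = 12.
Then h* = 0.25·12 = 3.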